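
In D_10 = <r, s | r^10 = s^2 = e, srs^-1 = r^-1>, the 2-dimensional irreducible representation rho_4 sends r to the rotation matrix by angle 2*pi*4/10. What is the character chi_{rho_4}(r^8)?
chi_{rho_4}(r^8) = 2*cos(2*pi*4*8/10) = -1/2 + sqrt(5)/2

Why: rho_4(r^8) is rotation by angle 2*pi*4*8/10, whose trace is 2*cos(2*pi*4*8/10) = -1/2 + sqrt(5)/2.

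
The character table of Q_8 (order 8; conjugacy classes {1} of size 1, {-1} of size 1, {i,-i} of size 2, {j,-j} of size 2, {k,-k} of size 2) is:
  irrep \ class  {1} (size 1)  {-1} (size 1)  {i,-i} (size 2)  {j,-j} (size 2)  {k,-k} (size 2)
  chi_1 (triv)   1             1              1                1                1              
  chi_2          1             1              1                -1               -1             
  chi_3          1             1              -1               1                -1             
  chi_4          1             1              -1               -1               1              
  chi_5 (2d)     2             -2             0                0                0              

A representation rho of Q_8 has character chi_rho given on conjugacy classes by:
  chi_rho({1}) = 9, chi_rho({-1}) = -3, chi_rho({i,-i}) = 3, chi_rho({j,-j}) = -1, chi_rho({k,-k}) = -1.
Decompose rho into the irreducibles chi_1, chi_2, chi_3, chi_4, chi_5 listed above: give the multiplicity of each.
Multiplicities: chi_1: 1, chi_2: 2, chi_3: 0, chi_4: 0, chi_5: 3.

Derivation: Use <chi_rho, chi> = (1/|G|) sum_C |C| * chi_rho(C) * conj(chi(C)) with |G| = 8 for each irreducible chi in the table:
  <chi_rho, chi_1> = (1/8)[1*(9)*conj(1) + 1*(-3)*conj(1) + 2*(3)*conj(1) + 2*(-1)*conj(1) + 2*(-1)*conj(1)]
      = (1/8)[(9) + (-3) + (6) + (-2) + (-2)] = 8/8 = 1
  <chi_rho, chi_2> = (1/8)[1*(9)*conj(1) + 1*(-3)*conj(1) + 2*(3)*conj(1) + 2*(-1)*conj(-1) + 2*(-1)*conj(-1)]
      = (1/8)[(9) + (-3) + (6) + (2) + (2)] = 16/8 = 2
  <chi_rho, chi_3> = (1/8)[1*(9)*conj(1) + 1*(-3)*conj(1) + 2*(3)*conj(-1) + 2*(-1)*conj(1) + 2*(-1)*conj(-1)]
      = (1/8)[(9) + (-3) + (-6) + (-2) + (2)] = 0/8 = 0
  <chi_rho, chi_4> = (1/8)[1*(9)*conj(1) + 1*(-3)*conj(1) + 2*(3)*conj(-1) + 2*(-1)*conj(-1) + 2*(-1)*conj(1)]
      = (1/8)[(9) + (-3) + (-6) + (2) + (-2)] = 0/8 = 0
  <chi_rho, chi_5> = (1/8)[1*(9)*conj(2) + 1*(-3)*conj(-2) + 2*(3)*conj(0) + 2*(-1)*conj(0) + 2*(-1)*conj(0)]
      = (1/8)[(18) + (6) + (0) + (0) + (0)] = 24/8 = 3
Dimension check: dim(rho) = sum (mult * dim) = 1*1 + 2*1 + 0*1 + 0*1 + 3*2 = 9 = chi_rho(e) = 9.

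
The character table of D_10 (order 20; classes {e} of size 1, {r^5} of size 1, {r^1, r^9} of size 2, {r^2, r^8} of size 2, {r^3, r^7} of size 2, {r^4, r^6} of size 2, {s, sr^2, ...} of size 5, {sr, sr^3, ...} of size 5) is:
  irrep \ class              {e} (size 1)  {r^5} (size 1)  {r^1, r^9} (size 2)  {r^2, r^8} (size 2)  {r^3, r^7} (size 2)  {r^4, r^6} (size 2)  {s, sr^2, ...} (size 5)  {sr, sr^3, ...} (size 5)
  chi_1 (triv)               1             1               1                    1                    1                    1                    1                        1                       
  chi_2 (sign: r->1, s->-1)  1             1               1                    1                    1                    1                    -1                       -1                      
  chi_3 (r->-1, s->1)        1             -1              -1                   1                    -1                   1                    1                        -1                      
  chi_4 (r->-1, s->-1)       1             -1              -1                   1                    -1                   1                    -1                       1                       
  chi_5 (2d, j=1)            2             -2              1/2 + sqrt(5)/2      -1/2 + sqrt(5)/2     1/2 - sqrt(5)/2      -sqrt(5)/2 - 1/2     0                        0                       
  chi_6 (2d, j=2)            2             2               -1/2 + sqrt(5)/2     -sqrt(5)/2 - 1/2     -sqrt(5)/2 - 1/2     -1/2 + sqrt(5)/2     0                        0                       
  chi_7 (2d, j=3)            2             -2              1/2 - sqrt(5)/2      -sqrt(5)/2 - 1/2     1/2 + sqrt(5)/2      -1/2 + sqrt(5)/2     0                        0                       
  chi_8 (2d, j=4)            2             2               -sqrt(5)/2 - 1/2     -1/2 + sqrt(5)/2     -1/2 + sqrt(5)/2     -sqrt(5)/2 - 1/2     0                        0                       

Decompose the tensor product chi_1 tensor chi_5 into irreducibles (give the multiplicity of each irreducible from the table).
chi_1 tensor chi_5 = chi_5 (all other irreducibles have multiplicity 0).

Argument: The character of a tensor product is the pointwise product (chi_1 * chi_5)(C) = chi_1(C) * chi_5(C):
  {e}: (1)*(2), {r^5}: (1)*(-2), {r^1, r^9}: (1)*(1/2 + sqrt(5)/2), {r^2, r^8}: (1)*(-1/2 + sqrt(5)/2), {r^3, r^7}: (1)*(1/2 - sqrt(5)/2), {r^4, r^6}: (1)*(-sqrt(5)/2 - 1/2), {s, sr^2, ...}: (1)*(0), {sr, sr^3, ...}: (1)*(0)
so (chi_1 * chi_5) takes values
  {e} -> 2, {r^5} -> -2, {r^1, r^9} -> 1/2 + sqrt(5)/2, {r^2, r^8} -> -1/2 + sqrt(5)/2, {r^3, r^7} -> 1/2 - sqrt(5)/2, {r^4, r^6} -> -sqrt(5)/2 - 1/2, {s, sr^2, ...} -> 0, {sr, sr^3, ...} -> 0.
Now take the inner product of this character with each irreducible chi from the table, <chi_1*chi_5, chi> = (1/20) sum_C |C| (chi_1*chi_5)(C) conj(chi(C)):
  <chi_1*chi_5, chi_1> = (1/20)[1*(2)*conj(1) + 1*(-2)*conj(1) + 2*(1/2 + sqrt(5)/2)*conj(1) + 2*(-1/2 + sqrt(5)/2)*conj(1) + 2*(1/2 - sqrt(5)/2)*conj(1) + 2*(-sqrt(5)/2 - 1/2)*conj(1) + 5*(0)*conj(1) + 5*(0)*conj(1)]
      = (1/20)[(2) + (-2) + (1 + sqrt(5)) + (-1 + sqrt(5)) + (1 - sqrt(5)) + (-sqrt(5) - 1) + (0) + (0)] = 0/20 = 0
  <chi_1*chi_5, chi_2> = (1/20)[1*(2)*conj(1) + 1*(-2)*conj(1) + 2*(1/2 + sqrt(5)/2)*conj(1) + 2*(-1/2 + sqrt(5)/2)*conj(1) + 2*(1/2 - sqrt(5)/2)*conj(1) + 2*(-sqrt(5)/2 - 1/2)*conj(1) + 5*(0)*conj(-1) + 5*(0)*conj(-1)]
      = (1/20)[(2) + (-2) + (1 + sqrt(5)) + (-1 + sqrt(5)) + (1 - sqrt(5)) + (-sqrt(5) - 1) + (0) + (0)] = 0/20 = 0
  <chi_1*chi_5, chi_3> = (1/20)[1*(2)*conj(1) + 1*(-2)*conj(-1) + 2*(1/2 + sqrt(5)/2)*conj(-1) + 2*(-1/2 + sqrt(5)/2)*conj(1) + 2*(1/2 - sqrt(5)/2)*conj(-1) + 2*(-sqrt(5)/2 - 1/2)*conj(1) + 5*(0)*conj(1) + 5*(0)*conj(-1)]
      = (1/20)[(2) + (2) + (-sqrt(5) - 1) + (-1 + sqrt(5)) + (-1 + sqrt(5)) + (-sqrt(5) - 1) + (0) + (0)] = 0/20 = 0
  <chi_1*chi_5, chi_4> = (1/20)[1*(2)*conj(1) + 1*(-2)*conj(-1) + 2*(1/2 + sqrt(5)/2)*conj(-1) + 2*(-1/2 + sqrt(5)/2)*conj(1) + 2*(1/2 - sqrt(5)/2)*conj(-1) + 2*(-sqrt(5)/2 - 1/2)*conj(1) + 5*(0)*conj(-1) + 5*(0)*conj(1)]
      = (1/20)[(2) + (2) + (-sqrt(5) - 1) + (-1 + sqrt(5)) + (-1 + sqrt(5)) + (-sqrt(5) - 1) + (0) + (0)] = 0/20 = 0
  <chi_1*chi_5, chi_5> = (1/20)[1*(2)*conj(2) + 1*(-2)*conj(-2) + 2*(1/2 + sqrt(5)/2)*conj(1/2 + sqrt(5)/2) + 2*(-1/2 + sqrt(5)/2)*conj(-1/2 + sqrt(5)/2) + 2*(1/2 - sqrt(5)/2)*conj(1/2 - sqrt(5)/2) + 2*(-sqrt(5)/2 - 1/2)*conj(-sqrt(5)/2 - 1/2) + 5*(0)*conj(0) + 5*(0)*conj(0)]
      = (1/20)[(4) + (4) + (sqrt(5) + 3) + (3 - sqrt(5)) + (3 - sqrt(5)) + (sqrt(5) + 3) + (0) + (0)] = 20/20 = 1
  <chi_1*chi_5, chi_6> = (1/20)[1*(2)*conj(2) + 1*(-2)*conj(2) + 2*(1/2 + sqrt(5)/2)*conj(-1/2 + sqrt(5)/2) + 2*(-1/2 + sqrt(5)/2)*conj(-sqrt(5)/2 - 1/2) + 2*(1/2 - sqrt(5)/2)*conj(-sqrt(5)/2 - 1/2) + 2*(-sqrt(5)/2 - 1/2)*conj(-1/2 + sqrt(5)/2) + 5*(0)*conj(0) + 5*(0)*conj(0)]
      = (1/20)[(4) + (-4) + (2) + (-2) + (2) + (-2) + (0) + (0)] = 0/20 = 0
  <chi_1*chi_5, chi_7> = (1/20)[1*(2)*conj(2) + 1*(-2)*conj(-2) + 2*(1/2 + sqrt(5)/2)*conj(1/2 - sqrt(5)/2) + 2*(-1/2 + sqrt(5)/2)*conj(-sqrt(5)/2 - 1/2) + 2*(1/2 - sqrt(5)/2)*conj(1/2 + sqrt(5)/2) + 2*(-sqrt(5)/2 - 1/2)*conj(-1/2 + sqrt(5)/2) + 5*(0)*conj(0) + 5*(0)*conj(0)]
      = (1/20)[(4) + (4) + (-2) + (-2) + (-2) + (-2) + (0) + (0)] = 0/20 = 0
  <chi_1*chi_5, chi_8> = (1/20)[1*(2)*conj(2) + 1*(-2)*conj(2) + 2*(1/2 + sqrt(5)/2)*conj(-sqrt(5)/2 - 1/2) + 2*(-1/2 + sqrt(5)/2)*conj(-1/2 + sqrt(5)/2) + 2*(1/2 - sqrt(5)/2)*conj(-1/2 + sqrt(5)/2) + 2*(-sqrt(5)/2 - 1/2)*conj(-sqrt(5)/2 - 1/2) + 5*(0)*conj(0) + 5*(0)*conj(0)]
      = (1/20)[(4) + (-4) + (-3 - sqrt(5)) + (3 - sqrt(5)) + (-3 + sqrt(5)) + (sqrt(5) + 3) + (0) + (0)] = 0/20 = 0
Hence the multiplicities are chi_5: 1. Dimension check: dim(chi_1)*dim(chi_5) = 1*2 = 2 and sum (mult * dim) = 1*2 = 2.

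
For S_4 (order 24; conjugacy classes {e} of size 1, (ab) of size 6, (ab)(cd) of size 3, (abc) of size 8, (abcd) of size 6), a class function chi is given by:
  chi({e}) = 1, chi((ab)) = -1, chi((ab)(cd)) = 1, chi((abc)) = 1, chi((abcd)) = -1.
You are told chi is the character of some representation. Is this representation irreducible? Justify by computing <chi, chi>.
Irreducible: <chi, chi> = 1.

Solution. <chi, chi> = (1/|G|) sum_C |C| * |chi(C)|^2 = (1/24)[1*|1|^2 + 6*|-1|^2 + 3*|1|^2 + 8*|1|^2 + 6*|-1|^2]
  = (1/24)[(1) + (6) + (3) + (8) + (6)] = 24/24 = 1.
A character is irreducible iff <chi, chi> = 1, so this representation is irreducible.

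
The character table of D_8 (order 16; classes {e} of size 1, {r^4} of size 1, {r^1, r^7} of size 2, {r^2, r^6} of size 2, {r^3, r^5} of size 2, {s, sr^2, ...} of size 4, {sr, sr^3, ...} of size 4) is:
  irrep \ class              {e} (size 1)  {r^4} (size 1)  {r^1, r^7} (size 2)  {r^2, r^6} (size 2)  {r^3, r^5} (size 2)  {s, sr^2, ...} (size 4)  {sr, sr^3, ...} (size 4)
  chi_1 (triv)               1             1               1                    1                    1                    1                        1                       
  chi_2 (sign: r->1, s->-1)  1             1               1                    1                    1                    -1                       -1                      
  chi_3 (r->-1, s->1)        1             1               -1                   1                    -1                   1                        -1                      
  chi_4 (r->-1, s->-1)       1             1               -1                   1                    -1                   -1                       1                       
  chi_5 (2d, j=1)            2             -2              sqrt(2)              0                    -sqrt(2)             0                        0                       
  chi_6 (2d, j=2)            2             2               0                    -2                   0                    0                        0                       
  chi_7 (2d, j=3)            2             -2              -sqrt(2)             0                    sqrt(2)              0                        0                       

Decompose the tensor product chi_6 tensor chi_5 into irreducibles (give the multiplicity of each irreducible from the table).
chi_6 tensor chi_5 = chi_5 + chi_7 (all other irreducibles have multiplicity 0).

Proof sketch: The character of a tensor product is the pointwise product (chi_6 * chi_5)(C) = chi_6(C) * chi_5(C):
  {e}: (2)*(2), {r^4}: (2)*(-2), {r^1, r^7}: (0)*(sqrt(2)), {r^2, r^6}: (-2)*(0), {r^3, r^5}: (0)*(-sqrt(2)), {s, sr^2, ...}: (0)*(0), {sr, sr^3, ...}: (0)*(0)
so (chi_6 * chi_5) takes values
  {e} -> 4, {r^4} -> -4, {r^1, r^7} -> 0, {r^2, r^6} -> 0, {r^3, r^5} -> 0, {s, sr^2, ...} -> 0, {sr, sr^3, ...} -> 0.
Now take the inner product of this character with each irreducible chi from the table, <chi_6*chi_5, chi> = (1/16) sum_C |C| (chi_6*chi_5)(C) conj(chi(C)):
  <chi_6*chi_5, chi_1> = (1/16)[1*(4)*conj(1) + 1*(-4)*conj(1) + 2*(0)*conj(1) + 2*(0)*conj(1) + 2*(0)*conj(1) + 4*(0)*conj(1) + 4*(0)*conj(1)]
      = (1/16)[(4) + (-4) + (0) + (0) + (0) + (0) + (0)] = 0/16 = 0
  <chi_6*chi_5, chi_2> = (1/16)[1*(4)*conj(1) + 1*(-4)*conj(1) + 2*(0)*conj(1) + 2*(0)*conj(1) + 2*(0)*conj(1) + 4*(0)*conj(-1) + 4*(0)*conj(-1)]
      = (1/16)[(4) + (-4) + (0) + (0) + (0) + (0) + (0)] = 0/16 = 0
  <chi_6*chi_5, chi_3> = (1/16)[1*(4)*conj(1) + 1*(-4)*conj(1) + 2*(0)*conj(-1) + 2*(0)*conj(1) + 2*(0)*conj(-1) + 4*(0)*conj(1) + 4*(0)*conj(-1)]
      = (1/16)[(4) + (-4) + (0) + (0) + (0) + (0) + (0)] = 0/16 = 0
  <chi_6*chi_5, chi_4> = (1/16)[1*(4)*conj(1) + 1*(-4)*conj(1) + 2*(0)*conj(-1) + 2*(0)*conj(1) + 2*(0)*conj(-1) + 4*(0)*conj(-1) + 4*(0)*conj(1)]
      = (1/16)[(4) + (-4) + (0) + (0) + (0) + (0) + (0)] = 0/16 = 0
  <chi_6*chi_5, chi_5> = (1/16)[1*(4)*conj(2) + 1*(-4)*conj(-2) + 2*(0)*conj(sqrt(2)) + 2*(0)*conj(0) + 2*(0)*conj(-sqrt(2)) + 4*(0)*conj(0) + 4*(0)*conj(0)]
      = (1/16)[(8) + (8) + (0) + (0) + (0) + (0) + (0)] = 16/16 = 1
  <chi_6*chi_5, chi_6> = (1/16)[1*(4)*conj(2) + 1*(-4)*conj(2) + 2*(0)*conj(0) + 2*(0)*conj(-2) + 2*(0)*conj(0) + 4*(0)*conj(0) + 4*(0)*conj(0)]
      = (1/16)[(8) + (-8) + (0) + (0) + (0) + (0) + (0)] = 0/16 = 0
  <chi_6*chi_5, chi_7> = (1/16)[1*(4)*conj(2) + 1*(-4)*conj(-2) + 2*(0)*conj(-sqrt(2)) + 2*(0)*conj(0) + 2*(0)*conj(sqrt(2)) + 4*(0)*conj(0) + 4*(0)*conj(0)]
      = (1/16)[(8) + (8) + (0) + (0) + (0) + (0) + (0)] = 16/16 = 1
Hence the multiplicities are chi_5: 1, chi_7: 1. Dimension check: dim(chi_6)*dim(chi_5) = 2*2 = 4 and sum (mult * dim) = 1*2 + 1*2 = 4.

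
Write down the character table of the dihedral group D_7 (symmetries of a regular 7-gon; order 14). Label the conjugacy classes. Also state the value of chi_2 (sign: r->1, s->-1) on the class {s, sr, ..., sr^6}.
Conjugacy classes: {e} of size 1, {r^1, r^6} of size 2, {r^2, r^5} of size 2, {r^3, r^4} of size 2, {s, sr, ..., sr^6} of size 7.
Character table:
  irrep \ class              {e} (size 1)  {r^1, r^6} (size 2)  {r^2, r^5} (size 2)  {r^3, r^4} (size 2)  {s, sr, ..., sr^6} (size 7)
  chi_1 (triv)               1             1                    1                    1                    1                          
  chi_2 (sign: r->1, s->-1)  1             1                    1                    1                    -1                         
  chi_3 (2d, j=1)            2             2*cos(2*pi/7)        -2*cos(3*pi/7)       -2*cos(pi/7)         0                          
  chi_4 (2d, j=2)            2             -2*cos(3*pi/7)       -2*cos(pi/7)         2*cos(2*pi/7)        0                          
  chi_5 (2d, j=3)            2             -2*cos(pi/7)         2*cos(2*pi/7)        -2*cos(3*pi/7)       0                          

Spot check: chi_2 (sign: r->1, s->-1) on {s, sr, ..., sr^6} = -1.

Argument: D_7 has order 2*7 = 14 with 5 conjugacy classes, hence 5 irreducibles. Sum of squared dims 1 + 1 + 4 + 4 + 4 = 14 = |G|. Linear characters come from the abelianisation; the 2-dimensional irreps have character r^k -> 2*cos(2*pi*j*k/7), reflections -> 0.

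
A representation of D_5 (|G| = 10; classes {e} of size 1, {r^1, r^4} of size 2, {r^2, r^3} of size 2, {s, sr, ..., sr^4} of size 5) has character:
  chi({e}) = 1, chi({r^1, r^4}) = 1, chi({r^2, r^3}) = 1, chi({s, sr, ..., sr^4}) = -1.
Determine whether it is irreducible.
Irreducible: <chi, chi> = 1.

Derivation: <chi, chi> = (1/|G|) sum_C |C| * |chi(C)|^2 = (1/10)[1*|1|^2 + 2*|1|^2 + 2*|1|^2 + 5*|-1|^2]
  = (1/10)[(1) + (2) + (2) + (5)] = 10/10 = 1.
A character is irreducible iff <chi, chi> = 1, so this representation is irreducible.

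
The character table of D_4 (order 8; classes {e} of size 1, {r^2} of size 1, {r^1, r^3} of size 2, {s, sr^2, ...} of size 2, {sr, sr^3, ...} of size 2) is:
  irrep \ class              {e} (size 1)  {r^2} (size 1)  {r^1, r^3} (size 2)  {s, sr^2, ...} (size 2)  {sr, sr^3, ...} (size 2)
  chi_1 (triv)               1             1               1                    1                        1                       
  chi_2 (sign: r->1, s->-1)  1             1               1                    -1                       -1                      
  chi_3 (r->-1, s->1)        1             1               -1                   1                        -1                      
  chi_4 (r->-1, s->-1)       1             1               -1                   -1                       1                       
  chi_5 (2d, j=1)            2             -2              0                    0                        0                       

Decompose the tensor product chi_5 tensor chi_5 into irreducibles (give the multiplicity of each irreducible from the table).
chi_5 tensor chi_5 = chi_1 + chi_2 + chi_3 + chi_4 (all other irreducibles have multiplicity 0).

Argument: The character of a tensor product is the pointwise product (chi_5 * chi_5)(C) = chi_5(C) * chi_5(C):
  {e}: (2)*(2), {r^2}: (-2)*(-2), {r^1, r^3}: (0)*(0), {s, sr^2, ...}: (0)*(0), {sr, sr^3, ...}: (0)*(0)
so (chi_5 * chi_5) takes values
  {e} -> 4, {r^2} -> 4, {r^1, r^3} -> 0, {s, sr^2, ...} -> 0, {sr, sr^3, ...} -> 0.
Now take the inner product of this character with each irreducible chi from the table, <chi_5*chi_5, chi> = (1/8) sum_C |C| (chi_5*chi_5)(C) conj(chi(C)):
  <chi_5*chi_5, chi_1> = (1/8)[1*(4)*conj(1) + 1*(4)*conj(1) + 2*(0)*conj(1) + 2*(0)*conj(1) + 2*(0)*conj(1)]
      = (1/8)[(4) + (4) + (0) + (0) + (0)] = 8/8 = 1
  <chi_5*chi_5, chi_2> = (1/8)[1*(4)*conj(1) + 1*(4)*conj(1) + 2*(0)*conj(1) + 2*(0)*conj(-1) + 2*(0)*conj(-1)]
      = (1/8)[(4) + (4) + (0) + (0) + (0)] = 8/8 = 1
  <chi_5*chi_5, chi_3> = (1/8)[1*(4)*conj(1) + 1*(4)*conj(1) + 2*(0)*conj(-1) + 2*(0)*conj(1) + 2*(0)*conj(-1)]
      = (1/8)[(4) + (4) + (0) + (0) + (0)] = 8/8 = 1
  <chi_5*chi_5, chi_4> = (1/8)[1*(4)*conj(1) + 1*(4)*conj(1) + 2*(0)*conj(-1) + 2*(0)*conj(-1) + 2*(0)*conj(1)]
      = (1/8)[(4) + (4) + (0) + (0) + (0)] = 8/8 = 1
  <chi_5*chi_5, chi_5> = (1/8)[1*(4)*conj(2) + 1*(4)*conj(-2) + 2*(0)*conj(0) + 2*(0)*conj(0) + 2*(0)*conj(0)]
      = (1/8)[(8) + (-8) + (0) + (0) + (0)] = 0/8 = 0
Hence the multiplicities are chi_1: 1, chi_2: 1, chi_3: 1, chi_4: 1. Dimension check: dim(chi_5)*dim(chi_5) = 2*2 = 4 and sum (mult * dim) = 1*1 + 1*1 + 1*1 + 1*1 = 4.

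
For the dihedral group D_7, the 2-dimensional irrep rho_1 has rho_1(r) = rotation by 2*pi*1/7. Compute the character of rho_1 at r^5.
chi_{rho_1}(r^5) = 2*cos(2*pi*1*5/7) = -2*cos(3*pi/7)

Proof sketch: rho_1(r^5) is rotation by angle 2*pi*1*5/7, whose trace is 2*cos(2*pi*1*5/7) = -2*cos(3*pi/7).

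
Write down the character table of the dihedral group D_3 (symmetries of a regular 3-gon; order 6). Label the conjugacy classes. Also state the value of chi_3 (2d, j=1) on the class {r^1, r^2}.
Conjugacy classes: {e} of size 1, {r^1, r^2} of size 2, {s, sr, ..., sr^2} of size 3.
Character table:
  irrep \ class              {e} (size 1)  {r^1, r^2} (size 2)  {s, sr, ..., sr^2} (size 3)
  chi_1 (triv)               1             1                    1                          
  chi_2 (sign: r->1, s->-1)  1             1                    -1                         
  chi_3 (2d, j=1)            2             -1                   0                          

Spot check: chi_3 (2d, j=1) on {r^1, r^2} = -1.

Derivation: D_3 has order 2*3 = 6 with 3 conjugacy classes, hence 3 irreducibles. Sum of squared dims 1 + 1 + 4 = 6 = |G|. Linear characters come from the abelianisation; the 2-dimensional irreps have character r^k -> 2*cos(2*pi*j*k/3), reflections -> 0.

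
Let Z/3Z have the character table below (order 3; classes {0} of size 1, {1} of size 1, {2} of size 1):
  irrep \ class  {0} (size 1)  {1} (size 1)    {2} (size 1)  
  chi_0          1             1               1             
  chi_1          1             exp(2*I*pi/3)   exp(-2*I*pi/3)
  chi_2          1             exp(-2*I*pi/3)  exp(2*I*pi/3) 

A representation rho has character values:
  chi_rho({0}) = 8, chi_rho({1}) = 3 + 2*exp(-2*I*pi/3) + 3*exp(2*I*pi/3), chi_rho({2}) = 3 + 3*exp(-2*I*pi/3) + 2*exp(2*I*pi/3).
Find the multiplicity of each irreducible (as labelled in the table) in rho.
Multiplicities: chi_0: 3, chi_1: 3, chi_2: 2.

Working: Use <chi_rho, chi> = (1/|G|) sum_C |C| * chi_rho(C) * conj(chi(C)) with |G| = 3 for each irreducible chi in the table:
  <chi_rho, chi_0> = (1/3)[1*(8)*conj(1) + 1*(3 + 2*exp(-2*I*pi/3) + 3*exp(2*I*pi/3))*conj(1) + 1*(3 + 3*exp(-2*I*pi/3) + 2*exp(2*I*pi/3))*conj(1)]
      = (1/3)[(8) + (3 + 2*exp(-2*I*pi/3) + 3*exp(2*I*pi/3)) + (3 + 3*exp(-2*I*pi/3) + 2*exp(2*I*pi/3))] = 9/3 = 3
  <chi_rho, chi_1> = (1/3)[1*(8)*conj(1) + 1*(3 + 2*exp(-2*I*pi/3) + 3*exp(2*I*pi/3))*conj(exp(2*I*pi/3)) + 1*(3 + 3*exp(-2*I*pi/3) + 2*exp(2*I*pi/3))*conj(exp(-2*I*pi/3))]
      = (1/3)[(8) + (3 + 3*exp(-2*I*pi/3) + 2*exp(2*I*pi/3)) + (3 + 2*exp(-2*I*pi/3) + 3*exp(2*I*pi/3))] = 9/3 = 3
  <chi_rho, chi_2> = (1/3)[1*(8)*conj(1) + 1*(3 + 2*exp(-2*I*pi/3) + 3*exp(2*I*pi/3))*conj(exp(-2*I*pi/3)) + 1*(3 + 3*exp(-2*I*pi/3) + 2*exp(2*I*pi/3))*conj(exp(2*I*pi/3))]
      = (1/3)[(8) + (-1) + (-1)] = 6/3 = 2
(Exp terms are combined using exp(i*s)*conj(exp(i*t)) = exp(i*(s-t)), and sums of them are collapsed using the identity that for every m > 1 the m distinct m-th roots of unity sum to 0, e.g. 1 + exp(2*I*pi/3) + exp(-2*I*pi/3) = 0.)
Dimension check: dim(rho) = sum (mult * dim) = 3*1 + 3*1 + 2*1 = 8 = chi_rho(e) = 8.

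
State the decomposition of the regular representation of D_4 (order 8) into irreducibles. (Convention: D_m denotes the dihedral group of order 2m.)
Each irreducible V_i of dimension d_i appears with multiplicity d_i, i.e. rho_reg = (direct sum over all irreducibles V_i) d_i V_i. The irreducible dimensions for D_4 are 1, 1, 1, 1, 2: 4 irreducibles of dimension 1, each with multiplicity 1; 1 irreducible of dimension 2, with multiplicity 2. Total dimension 4*1*1 + 1*2*2 = 8 = |G|.

Argument: General theorem: in the regular representation of a finite group G, each irreducible appears with multiplicity equal to its dimension. Check: dim(rho_reg) = sum d_i^2 = 1 + 1 + 1 + 1 + 4 = 8 = |G|.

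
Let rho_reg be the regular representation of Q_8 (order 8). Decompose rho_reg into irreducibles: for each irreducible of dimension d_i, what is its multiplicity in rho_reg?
Each irreducible V_i of dimension d_i appears with multiplicity d_i, i.e. rho_reg = (direct sum over all irreducibles V_i) d_i V_i. The irreducible dimensions for Q_8 are 1, 1, 1, 1, 2: 4 irreducibles of dimension 1, each with multiplicity 1; 1 irreducible of dimension 2, with multiplicity 2. Total dimension 4*1*1 + 1*2*2 = 8 = |G|.

Explanation: General theorem: in the regular representation of a finite group G, each irreducible appears with multiplicity equal to its dimension. Check: dim(rho_reg) = sum d_i^2 = 1 + 1 + 1 + 1 + 4 = 8 = |G|.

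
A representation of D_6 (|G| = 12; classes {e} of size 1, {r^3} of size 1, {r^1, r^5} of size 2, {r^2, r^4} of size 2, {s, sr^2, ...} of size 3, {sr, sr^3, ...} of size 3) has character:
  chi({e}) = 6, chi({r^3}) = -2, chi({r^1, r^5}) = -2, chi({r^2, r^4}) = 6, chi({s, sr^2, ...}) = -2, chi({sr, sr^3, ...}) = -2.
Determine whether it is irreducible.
Not irreducible (reducible): <chi, chi> = 12 > 1.

Proof sketch: <chi, chi> = (1/|G|) sum_C |C| * |chi(C)|^2 = (1/12)[1*|6|^2 + 1*|-2|^2 + 2*|-2|^2 + 2*|6|^2 + 3*|-2|^2 + 3*|-2|^2]
  = (1/12)[(36) + (4) + (8) + (72) + (12) + (12)] = 144/12 = 12.
A character is irreducible iff <chi, chi> = 1, so this representation is reducible.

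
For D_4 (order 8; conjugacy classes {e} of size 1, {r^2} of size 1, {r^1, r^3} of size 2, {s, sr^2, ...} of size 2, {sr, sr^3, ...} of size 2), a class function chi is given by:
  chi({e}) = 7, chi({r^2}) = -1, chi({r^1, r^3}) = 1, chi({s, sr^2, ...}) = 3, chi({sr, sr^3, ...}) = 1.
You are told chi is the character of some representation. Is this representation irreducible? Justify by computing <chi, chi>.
Not irreducible (reducible): <chi, chi> = 9 > 1.

Details: <chi, chi> = (1/|G|) sum_C |C| * |chi(C)|^2 = (1/8)[1*|7|^2 + 1*|-1|^2 + 2*|1|^2 + 2*|3|^2 + 2*|1|^2]
  = (1/8)[(49) + (1) + (2) + (18) + (2)] = 72/8 = 9.
A character is irreducible iff <chi, chi> = 1, so this representation is reducible.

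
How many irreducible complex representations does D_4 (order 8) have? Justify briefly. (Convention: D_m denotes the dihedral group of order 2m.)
5

Details: The number of irreducible complex representations of a finite group equals its number of conjugacy classes. D_4 has 5 conjugacy classes (n/2 + 3 for n even), so D_4 (order 8) has exactly 5 irreducible complex representations.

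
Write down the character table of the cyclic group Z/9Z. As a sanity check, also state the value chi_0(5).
Character table of Z/9Z (irreps indexed chi_0,...,chi_8 with chi_k(m) = zeta_9^(k*m), zeta_9 = exp(2*pi*i/9)):
  irrep \ class  {0} (size 1)  {1} (size 1)    {2} (size 1)    {3} (size 1)    {4} (size 1)    {5} (size 1)    {6} (size 1)    {7} (size 1)    {8} (size 1)  
  chi_0          1             1               1               1               1               1               1               1               1             
  chi_1          1             exp(2*I*pi/9)   exp(4*I*pi/9)   exp(2*I*pi/3)   exp(8*I*pi/9)   exp(-8*I*pi/9)  exp(-2*I*pi/3)  exp(-4*I*pi/9)  exp(-2*I*pi/9)
  chi_2          1             exp(4*I*pi/9)   exp(8*I*pi/9)   exp(-2*I*pi/3)  exp(-2*I*pi/9)  exp(2*I*pi/9)   exp(2*I*pi/3)   exp(-8*I*pi/9)  exp(-4*I*pi/9)
  chi_3          1             exp(2*I*pi/3)   exp(-2*I*pi/3)  1               exp(2*I*pi/3)   exp(-2*I*pi/3)  1               exp(2*I*pi/3)   exp(-2*I*pi/3)
  chi_4          1             exp(8*I*pi/9)   exp(-2*I*pi/9)  exp(2*I*pi/3)   exp(-4*I*pi/9)  exp(4*I*pi/9)   exp(-2*I*pi/3)  exp(2*I*pi/9)   exp(-8*I*pi/9)
  chi_5          1             exp(-8*I*pi/9)  exp(2*I*pi/9)   exp(-2*I*pi/3)  exp(4*I*pi/9)   exp(-4*I*pi/9)  exp(2*I*pi/3)   exp(-2*I*pi/9)  exp(8*I*pi/9) 
  chi_6          1             exp(-2*I*pi/3)  exp(2*I*pi/3)   1               exp(-2*I*pi/3)  exp(2*I*pi/3)   1               exp(-2*I*pi/3)  exp(2*I*pi/3) 
  chi_7          1             exp(-4*I*pi/9)  exp(-8*I*pi/9)  exp(2*I*pi/3)   exp(2*I*pi/9)   exp(-2*I*pi/9)  exp(-2*I*pi/3)  exp(8*I*pi/9)   exp(4*I*pi/9) 
  chi_8          1             exp(-2*I*pi/9)  exp(-4*I*pi/9)  exp(-2*I*pi/3)  exp(-8*I*pi/9)  exp(8*I*pi/9)   exp(2*I*pi/3)   exp(4*I*pi/9)   exp(2*I*pi/9) 

Spot check: chi_0(5) = zeta_9^(0*5) = zeta_9^0 = 1.

Argument: Z/9Z is abelian, so all 9 irreducible complex representations are 1-dimensional. They are given by chi_k(m) = zeta_9^(k*m) for k = 0,...,8. Row orthogonality: sum_m chi_k(m) conj(chi_l(m)) = 9 * [k = l].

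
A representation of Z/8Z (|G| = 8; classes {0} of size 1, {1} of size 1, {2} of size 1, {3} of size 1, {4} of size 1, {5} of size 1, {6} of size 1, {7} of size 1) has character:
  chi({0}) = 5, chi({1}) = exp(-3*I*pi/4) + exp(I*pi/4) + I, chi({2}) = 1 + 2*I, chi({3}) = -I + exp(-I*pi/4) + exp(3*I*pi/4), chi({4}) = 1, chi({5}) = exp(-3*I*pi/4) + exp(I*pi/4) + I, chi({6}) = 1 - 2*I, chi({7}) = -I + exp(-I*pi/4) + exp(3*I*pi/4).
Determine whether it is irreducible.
Not irreducible (reducible): <chi, chi> = 5 > 1.

Argument: <chi, chi> = (1/|G|) sum_C |C| * |chi(C)|^2 = (1/8)[1*|5|^2 + 1*|exp(-3*I*pi/4) + exp(I*pi/4) + I|^2 + 1*|1 + 2*I|^2 + 1*|-I + exp(-I*pi/4) + exp(3*I*pi/4)|^2 + 1*|1|^2 + 1*|exp(-3*I*pi/4) + exp(I*pi/4) + I|^2 + 1*|1 - 2*I|^2 + 1*|-I + exp(-I*pi/4) + exp(3*I*pi/4)|^2]
  = (1/8)[(25) + (1) + (5) + (1) + (1) + (1) + (5) + (1)] = 40/8 = 5.
(Exp terms are combined using exp(i*s)*conj(exp(i*t)) = exp(i*(s-t)), and sums of them are collapsed using the identity that for every m > 1 the m distinct m-th roots of unity sum to 0, e.g. 1 + exp(2*I*pi/3) + exp(-2*I*pi/3) = 0.)
A character is irreducible iff <chi, chi> = 1, so this representation is reducible.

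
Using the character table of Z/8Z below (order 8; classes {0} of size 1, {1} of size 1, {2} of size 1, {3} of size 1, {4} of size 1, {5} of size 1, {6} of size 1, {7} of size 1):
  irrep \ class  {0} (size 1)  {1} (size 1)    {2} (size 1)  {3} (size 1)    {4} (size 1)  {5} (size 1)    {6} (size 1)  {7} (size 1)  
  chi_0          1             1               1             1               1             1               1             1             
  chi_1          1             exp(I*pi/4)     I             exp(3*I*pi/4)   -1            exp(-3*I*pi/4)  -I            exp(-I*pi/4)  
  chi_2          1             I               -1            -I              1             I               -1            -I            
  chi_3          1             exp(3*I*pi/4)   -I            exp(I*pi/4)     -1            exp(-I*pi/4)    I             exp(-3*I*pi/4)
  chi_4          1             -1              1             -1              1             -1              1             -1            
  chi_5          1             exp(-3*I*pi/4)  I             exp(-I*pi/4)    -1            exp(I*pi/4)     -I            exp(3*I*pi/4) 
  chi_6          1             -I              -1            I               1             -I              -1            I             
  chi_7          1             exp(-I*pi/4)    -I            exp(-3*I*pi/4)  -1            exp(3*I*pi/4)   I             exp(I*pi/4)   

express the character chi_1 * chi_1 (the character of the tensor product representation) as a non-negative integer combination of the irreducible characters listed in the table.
chi_1 tensor chi_1 = chi_2 (all other irreducibles have multiplicity 0).

Explanation: The character of a tensor product is the pointwise product (chi_1 * chi_1)(C) = chi_1(C) * chi_1(C):
  {0}: (1)*(1), {1}: (exp(I*pi/4))*(exp(I*pi/4)), {2}: (I)*(I), {3}: (exp(3*I*pi/4))*(exp(3*I*pi/4)), {4}: (-1)*(-1), {5}: (exp(-3*I*pi/4))*(exp(-3*I*pi/4)), {6}: (-I)*(-I), {7}: (exp(-I*pi/4))*(exp(-I*pi/4))
so (chi_1 * chi_1) takes values
  {0} -> 1, {1} -> I, {2} -> -1, {3} -> -I, {4} -> 1, {5} -> I, {6} -> -1, {7} -> -I.
Now take the inner product of this character with each irreducible chi from the table, <chi_1*chi_1, chi> = (1/8) sum_C |C| (chi_1*chi_1)(C) conj(chi(C)):
  <chi_1*chi_1, chi_0> = (1/8)[1*(1)*conj(1) + 1*(I)*conj(1) + 1*(-1)*conj(1) + 1*(-I)*conj(1) + 1*(1)*conj(1) + 1*(I)*conj(1) + 1*(-1)*conj(1) + 1*(-I)*conj(1)]
      = (1/8)[(1) + (I) + (-1) + (-I) + (1) + (I) + (-1) + (-I)] = 0/8 = 0
  <chi_1*chi_1, chi_1> = (1/8)[1*(1)*conj(1) + 1*(I)*conj(exp(I*pi/4)) + 1*(-1)*conj(I) + 1*(-I)*conj(exp(3*I*pi/4)) + 1*(1)*conj(-1) + 1*(I)*conj(exp(-3*I*pi/4)) + 1*(-1)*conj(-I) + 1*(-I)*conj(exp(-I*pi/4))]
      = (1/8)[(1) + (exp(I*pi/4)) + (I) + (-exp(-I*pi/4)) + (-1) + (exp(-3*I*pi/4)) + (-I) + (-exp(3*I*pi/4))] = 0/8 = 0
  <chi_1*chi_1, chi_2> = (1/8)[1*(1)*conj(1) + 1*(I)*conj(I) + 1*(-1)*conj(-1) + 1*(-I)*conj(-I) + 1*(1)*conj(1) + 1*(I)*conj(I) + 1*(-1)*conj(-1) + 1*(-I)*conj(-I)]
      = (1/8)[(1) + (1) + (1) + (1) + (1) + (1) + (1) + (1)] = 8/8 = 1
  <chi_1*chi_1, chi_3> = (1/8)[1*(1)*conj(1) + 1*(I)*conj(exp(3*I*pi/4)) + 1*(-1)*conj(-I) + 1*(-I)*conj(exp(I*pi/4)) + 1*(1)*conj(-1) + 1*(I)*conj(exp(-I*pi/4)) + 1*(-1)*conj(I) + 1*(-I)*conj(exp(-3*I*pi/4))]
      = (1/8)[(1) + (exp(-I*pi/4)) + (-I) + (-exp(I*pi/4)) + (-1) + (exp(3*I*pi/4)) + (I) + (-exp(-3*I*pi/4))] = 0/8 = 0
  <chi_1*chi_1, chi_4> = (1/8)[1*(1)*conj(1) + 1*(I)*conj(-1) + 1*(-1)*conj(1) + 1*(-I)*conj(-1) + 1*(1)*conj(1) + 1*(I)*conj(-1) + 1*(-1)*conj(1) + 1*(-I)*conj(-1)]
      = (1/8)[(1) + (-I) + (-1) + (I) + (1) + (-I) + (-1) + (I)] = 0/8 = 0
  <chi_1*chi_1, chi_5> = (1/8)[1*(1)*conj(1) + 1*(I)*conj(exp(-3*I*pi/4)) + 1*(-1)*conj(I) + 1*(-I)*conj(exp(-I*pi/4)) + 1*(1)*conj(-1) + 1*(I)*conj(exp(I*pi/4)) + 1*(-1)*conj(-I) + 1*(-I)*conj(exp(3*I*pi/4))]
      = (1/8)[(1) + (exp(-3*I*pi/4)) + (I) + (-exp(3*I*pi/4)) + (-1) + (exp(I*pi/4)) + (-I) + (-exp(-I*pi/4))] = 0/8 = 0
  <chi_1*chi_1, chi_6> = (1/8)[1*(1)*conj(1) + 1*(I)*conj(-I) + 1*(-1)*conj(-1) + 1*(-I)*conj(I) + 1*(1)*conj(1) + 1*(I)*conj(-I) + 1*(-1)*conj(-1) + 1*(-I)*conj(I)]
      = (1/8)[(1) + (-1) + (1) + (-1) + (1) + (-1) + (1) + (-1)] = 0/8 = 0
  <chi_1*chi_1, chi_7> = (1/8)[1*(1)*conj(1) + 1*(I)*conj(exp(-I*pi/4)) + 1*(-1)*conj(-I) + 1*(-I)*conj(exp(-3*I*pi/4)) + 1*(1)*conj(-1) + 1*(I)*conj(exp(3*I*pi/4)) + 1*(-1)*conj(I) + 1*(-I)*conj(exp(I*pi/4))]
      = (1/8)[(1) + (exp(3*I*pi/4)) + (-I) + (-exp(-3*I*pi/4)) + (-1) + (exp(-I*pi/4)) + (I) + (-exp(I*pi/4))] = 0/8 = 0
(Exp terms are combined using exp(i*s)*conj(exp(i*t)) = exp(i*(s-t)), and sums of them are collapsed using the identity that for every m > 1 the m distinct m-th roots of unity sum to 0, e.g. 1 + exp(2*I*pi/3) + exp(-2*I*pi/3) = 0.)
Hence the multiplicities are chi_2: 1. Dimension check: dim(chi_1)*dim(chi_1) = 1*1 = 1 and sum (mult * dim) = 1*1 = 1.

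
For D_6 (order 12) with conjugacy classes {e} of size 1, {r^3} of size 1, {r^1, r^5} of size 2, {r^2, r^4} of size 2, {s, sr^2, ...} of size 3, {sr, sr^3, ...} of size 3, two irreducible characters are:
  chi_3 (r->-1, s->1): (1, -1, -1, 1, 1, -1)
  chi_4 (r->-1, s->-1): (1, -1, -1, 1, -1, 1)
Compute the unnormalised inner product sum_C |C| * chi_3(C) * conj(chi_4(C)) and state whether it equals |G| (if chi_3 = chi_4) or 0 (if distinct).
Sum = 0; so <chi_3, chi_4> = 0 (distinct irreducibles are orthogonal).

Why: Compute term by term over conjugacy classes (|C| * chi_3(C) * conj(chi_4(C))):
  1*(1)*conj(1) + 1*(-1)*conj(-1) + 2*(-1)*conj(-1) + 2*(1)*conj(1) + 3*(1)*conj(-1) + 3*(-1)*conj(1)
  = (1) + (1) + (2) + (2) + (-3) + (-3)
  = 0.
Dividing by |G| = 12 gives 0/12 = 0, matching the row-orthogonality relation <chi_3, chi_4> = [chi_3 = chi_4].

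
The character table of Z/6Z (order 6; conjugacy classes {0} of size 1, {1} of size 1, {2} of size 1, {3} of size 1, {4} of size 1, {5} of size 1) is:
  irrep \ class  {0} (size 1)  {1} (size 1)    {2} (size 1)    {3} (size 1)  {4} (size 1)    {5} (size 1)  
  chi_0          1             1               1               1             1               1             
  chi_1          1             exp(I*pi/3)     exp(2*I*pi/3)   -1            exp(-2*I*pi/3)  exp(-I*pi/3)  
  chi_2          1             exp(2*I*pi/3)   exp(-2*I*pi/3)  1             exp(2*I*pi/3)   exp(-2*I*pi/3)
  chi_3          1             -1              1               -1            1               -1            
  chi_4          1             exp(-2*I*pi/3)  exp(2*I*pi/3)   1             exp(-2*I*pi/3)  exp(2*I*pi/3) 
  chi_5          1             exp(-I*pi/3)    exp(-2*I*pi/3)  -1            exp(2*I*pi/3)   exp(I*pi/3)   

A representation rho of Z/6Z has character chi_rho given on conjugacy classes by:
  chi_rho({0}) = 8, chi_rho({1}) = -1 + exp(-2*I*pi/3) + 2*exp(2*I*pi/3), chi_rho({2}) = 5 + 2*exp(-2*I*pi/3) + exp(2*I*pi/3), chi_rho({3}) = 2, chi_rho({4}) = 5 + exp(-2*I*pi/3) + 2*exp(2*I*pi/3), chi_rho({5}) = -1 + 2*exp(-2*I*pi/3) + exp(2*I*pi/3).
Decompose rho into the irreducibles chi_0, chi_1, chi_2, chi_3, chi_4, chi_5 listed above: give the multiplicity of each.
Multiplicities: chi_0: 2, chi_1: 0, chi_2: 2, chi_3: 3, chi_4: 1, chi_5: 0.

Argument: Use <chi_rho, chi> = (1/|G|) sum_C |C| * chi_rho(C) * conj(chi(C)) with |G| = 6 for each irreducible chi in the table:
  <chi_rho, chi_0> = (1/6)[1*(8)*conj(1) + 1*(-1 + exp(-2*I*pi/3) + 2*exp(2*I*pi/3))*conj(1) + 1*(5 + 2*exp(-2*I*pi/3) + exp(2*I*pi/3))*conj(1) + 1*(2)*conj(1) + 1*(5 + exp(-2*I*pi/3) + 2*exp(2*I*pi/3))*conj(1) + 1*(-1 + 2*exp(-2*I*pi/3) + exp(2*I*pi/3))*conj(1)]
      = (1/6)[(8) + (-1 + exp(-2*I*pi/3) + 2*exp(2*I*pi/3)) + (5 + 2*exp(-2*I*pi/3) + exp(2*I*pi/3)) + (2) + (5 + exp(-2*I*pi/3) + 2*exp(2*I*pi/3)) + (-1 + 2*exp(-2*I*pi/3) + exp(2*I*pi/3))] = 12/6 = 2
  <chi_rho, chi_1> = (1/6)[1*(8)*conj(1) + 1*(-1 + exp(-2*I*pi/3) + 2*exp(2*I*pi/3))*conj(exp(I*pi/3)) + 1*(5 + 2*exp(-2*I*pi/3) + exp(2*I*pi/3))*conj(exp(2*I*pi/3)) + 1*(2)*conj(-1) + 1*(5 + exp(-2*I*pi/3) + 2*exp(2*I*pi/3))*conj(exp(-2*I*pi/3)) + 1*(-1 + 2*exp(-2*I*pi/3) + exp(2*I*pi/3))*conj(exp(-I*pi/3))]
      = (1/6)[(8) + (-1 - exp(-I*pi/3) + 2*exp(I*pi/3)) + (1 + 5*exp(-2*I*pi/3) + 2*exp(2*I*pi/3)) + (-2) + (1 + 2*exp(-2*I*pi/3) + 5*exp(2*I*pi/3)) + (-1 + 2*exp(-I*pi/3) - exp(I*pi/3))] = 0/6 = 0
  <chi_rho, chi_2> = (1/6)[1*(8)*conj(1) + 1*(-1 + exp(-2*I*pi/3) + 2*exp(2*I*pi/3))*conj(exp(2*I*pi/3)) + 1*(5 + 2*exp(-2*I*pi/3) + exp(2*I*pi/3))*conj(exp(-2*I*pi/3)) + 1*(2)*conj(1) + 1*(5 + exp(-2*I*pi/3) + 2*exp(2*I*pi/3))*conj(exp(2*I*pi/3)) + 1*(-1 + 2*exp(-2*I*pi/3) + exp(2*I*pi/3))*conj(exp(-2*I*pi/3))]
      = (1/6)[(8) + (2 + exp(2*I*pi/3) - exp(-2*I*pi/3)) + (2 + exp(-2*I*pi/3) + 5*exp(2*I*pi/3)) + (2) + (2 + 5*exp(-2*I*pi/3) + exp(2*I*pi/3)) + (2 + exp(-2*I*pi/3) - exp(2*I*pi/3))] = 12/6 = 2
  <chi_rho, chi_3> = (1/6)[1*(8)*conj(1) + 1*(-1 + exp(-2*I*pi/3) + 2*exp(2*I*pi/3))*conj(-1) + 1*(5 + 2*exp(-2*I*pi/3) + exp(2*I*pi/3))*conj(1) + 1*(2)*conj(-1) + 1*(5 + exp(-2*I*pi/3) + 2*exp(2*I*pi/3))*conj(1) + 1*(-1 + 2*exp(-2*I*pi/3) + exp(2*I*pi/3))*conj(-1)]
      = (1/6)[(8) + (1 - 2*exp(2*I*pi/3) - exp(-2*I*pi/3)) + (5 + 2*exp(-2*I*pi/3) + exp(2*I*pi/3)) + (-2) + (5 + exp(-2*I*pi/3) + 2*exp(2*I*pi/3)) + (1 - exp(2*I*pi/3) - 2*exp(-2*I*pi/3))] = 18/6 = 3
  <chi_rho, chi_4> = (1/6)[1*(8)*conj(1) + 1*(-1 + exp(-2*I*pi/3) + 2*exp(2*I*pi/3))*conj(exp(-2*I*pi/3)) + 1*(5 + 2*exp(-2*I*pi/3) + exp(2*I*pi/3))*conj(exp(2*I*pi/3)) + 1*(2)*conj(1) + 1*(5 + exp(-2*I*pi/3) + 2*exp(2*I*pi/3))*conj(exp(-2*I*pi/3)) + 1*(-1 + 2*exp(-2*I*pi/3) + exp(2*I*pi/3))*conj(exp(2*I*pi/3))]
      = (1/6)[(8) + (1 + 2*exp(-2*I*pi/3) - exp(2*I*pi/3)) + (1 + 5*exp(-2*I*pi/3) + 2*exp(2*I*pi/3)) + (2) + (1 + 2*exp(-2*I*pi/3) + 5*exp(2*I*pi/3)) + (1 - exp(-2*I*pi/3) + 2*exp(2*I*pi/3))] = 6/6 = 1
  <chi_rho, chi_5> = (1/6)[1*(8)*conj(1) + 1*(-1 + exp(-2*I*pi/3) + 2*exp(2*I*pi/3))*conj(exp(-I*pi/3)) + 1*(5 + 2*exp(-2*I*pi/3) + exp(2*I*pi/3))*conj(exp(-2*I*pi/3)) + 1*(2)*conj(-1) + 1*(5 + exp(-2*I*pi/3) + 2*exp(2*I*pi/3))*conj(exp(2*I*pi/3)) + 1*(-1 + 2*exp(-2*I*pi/3) + exp(2*I*pi/3))*conj(exp(I*pi/3))]
      = (1/6)[(8) + (-2 - exp(I*pi/3) + exp(-I*pi/3)) + (2 + exp(-2*I*pi/3) + 5*exp(2*I*pi/3)) + (-2) + (2 + 5*exp(-2*I*pi/3) + exp(2*I*pi/3)) + (-2 - exp(-I*pi/3) + exp(I*pi/3))] = 0/6 = 0
(Exp terms are combined using exp(i*s)*conj(exp(i*t)) = exp(i*(s-t)), and sums of them are collapsed using the identity that for every m > 1 the m distinct m-th roots of unity sum to 0, e.g. 1 + exp(2*I*pi/3) + exp(-2*I*pi/3) = 0.)
Dimension check: dim(rho) = sum (mult * dim) = 2*1 + 0*1 + 2*1 + 3*1 + 1*1 + 0*1 = 8 = chi_rho(e) = 8.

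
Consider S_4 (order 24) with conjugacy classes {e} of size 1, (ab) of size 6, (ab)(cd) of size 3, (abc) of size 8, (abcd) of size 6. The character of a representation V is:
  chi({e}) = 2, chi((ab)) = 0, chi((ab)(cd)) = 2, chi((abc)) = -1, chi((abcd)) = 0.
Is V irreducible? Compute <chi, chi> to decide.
Irreducible: <chi, chi> = 1.

Working: <chi, chi> = (1/|G|) sum_C |C| * |chi(C)|^2 = (1/24)[1*|2|^2 + 6*|0|^2 + 3*|2|^2 + 8*|-1|^2 + 6*|0|^2]
  = (1/24)[(4) + (0) + (12) + (8) + (0)] = 24/24 = 1.
A character is irreducible iff <chi, chi> = 1, so this representation is irreducible.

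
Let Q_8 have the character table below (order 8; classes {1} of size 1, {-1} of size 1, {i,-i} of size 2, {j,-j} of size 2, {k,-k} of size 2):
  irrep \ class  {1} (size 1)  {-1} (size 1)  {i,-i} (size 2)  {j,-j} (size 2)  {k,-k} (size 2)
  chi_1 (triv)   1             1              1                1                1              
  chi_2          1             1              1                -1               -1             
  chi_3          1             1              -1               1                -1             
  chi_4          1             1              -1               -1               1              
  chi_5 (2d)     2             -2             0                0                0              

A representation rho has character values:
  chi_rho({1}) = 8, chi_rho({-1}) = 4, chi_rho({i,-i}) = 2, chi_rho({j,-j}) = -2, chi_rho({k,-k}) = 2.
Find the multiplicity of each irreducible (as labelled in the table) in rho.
Multiplicities: chi_1: 2, chi_2: 2, chi_3: 0, chi_4: 2, chi_5: 1.

Justification: Use <chi_rho, chi> = (1/|G|) sum_C |C| * chi_rho(C) * conj(chi(C)) with |G| = 8 for each irreducible chi in the table:
  <chi_rho, chi_1> = (1/8)[1*(8)*conj(1) + 1*(4)*conj(1) + 2*(2)*conj(1) + 2*(-2)*conj(1) + 2*(2)*conj(1)]
      = (1/8)[(8) + (4) + (4) + (-4) + (4)] = 16/8 = 2
  <chi_rho, chi_2> = (1/8)[1*(8)*conj(1) + 1*(4)*conj(1) + 2*(2)*conj(1) + 2*(-2)*conj(-1) + 2*(2)*conj(-1)]
      = (1/8)[(8) + (4) + (4) + (4) + (-4)] = 16/8 = 2
  <chi_rho, chi_3> = (1/8)[1*(8)*conj(1) + 1*(4)*conj(1) + 2*(2)*conj(-1) + 2*(-2)*conj(1) + 2*(2)*conj(-1)]
      = (1/8)[(8) + (4) + (-4) + (-4) + (-4)] = 0/8 = 0
  <chi_rho, chi_4> = (1/8)[1*(8)*conj(1) + 1*(4)*conj(1) + 2*(2)*conj(-1) + 2*(-2)*conj(-1) + 2*(2)*conj(1)]
      = (1/8)[(8) + (4) + (-4) + (4) + (4)] = 16/8 = 2
  <chi_rho, chi_5> = (1/8)[1*(8)*conj(2) + 1*(4)*conj(-2) + 2*(2)*conj(0) + 2*(-2)*conj(0) + 2*(2)*conj(0)]
      = (1/8)[(16) + (-8) + (0) + (0) + (0)] = 8/8 = 1
Dimension check: dim(rho) = sum (mult * dim) = 2*1 + 2*1 + 0*1 + 2*1 + 1*2 = 8 = chi_rho(e) = 8.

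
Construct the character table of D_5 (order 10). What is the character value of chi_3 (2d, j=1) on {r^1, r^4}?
Conjugacy classes: {e} of size 1, {r^1, r^4} of size 2, {r^2, r^3} of size 2, {s, sr, ..., sr^4} of size 5.
Character table:
  irrep \ class              {e} (size 1)  {r^1, r^4} (size 2)  {r^2, r^3} (size 2)  {s, sr, ..., sr^4} (size 5)
  chi_1 (triv)               1             1                    1                    1                          
  chi_2 (sign: r->1, s->-1)  1             1                    1                    -1                         
  chi_3 (2d, j=1)            2             -1/2 + sqrt(5)/2     -sqrt(5)/2 - 1/2     0                          
  chi_4 (2d, j=2)            2             -sqrt(5)/2 - 1/2     -1/2 + sqrt(5)/2     0                          

Spot check: chi_3 (2d, j=1) on {r^1, r^4} = -1/2 + sqrt(5)/2.

Details: D_5 has order 2*5 = 10 with 4 conjugacy classes, hence 4 irreducibles. Sum of squared dims 1 + 1 + 4 + 4 = 10 = |G|. Linear characters come from the abelianisation; the 2-dimensional irreps have character r^k -> 2*cos(2*pi*j*k/5), reflections -> 0.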